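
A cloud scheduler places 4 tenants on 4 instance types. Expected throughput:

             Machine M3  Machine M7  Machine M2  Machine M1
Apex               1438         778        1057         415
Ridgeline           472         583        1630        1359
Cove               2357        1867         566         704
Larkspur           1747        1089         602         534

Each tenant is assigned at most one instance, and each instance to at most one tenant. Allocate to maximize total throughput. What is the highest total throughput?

Optimal: Apex→Machine M2 (1057 ops/s), Ridgeline→Machine M1 (1359 ops/s), Cove→Machine M7 (1867 ops/s), Larkspur→Machine M3 (1747 ops/s) — total 1057+1359+1867+1747 = 6030 ops/s.
Max-entry greedy (repeatedly take the single best remaining cell) gives 5491 ops/s, worse by 539.
Swapping Apex↔Larkspur (Apex→Machine M3 1438 ops/s, Larkspur→Machine M2 602 ops/s) loses 764.

Max total: 6030 ops/s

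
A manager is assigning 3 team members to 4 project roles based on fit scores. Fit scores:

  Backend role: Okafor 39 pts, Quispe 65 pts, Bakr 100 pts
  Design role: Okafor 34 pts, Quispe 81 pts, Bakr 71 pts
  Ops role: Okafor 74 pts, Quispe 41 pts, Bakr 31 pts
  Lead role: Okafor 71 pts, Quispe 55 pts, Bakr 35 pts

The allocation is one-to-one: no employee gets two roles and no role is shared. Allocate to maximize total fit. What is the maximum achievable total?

Optimal: Okafor→Ops role (74 pts), Quispe→Design role (81 pts), Bakr→Backend role (100 pts) — total 74+81+100 = 255 pts.
Next-best assignment: Okafor→Lead role, Quispe→Design role, Bakr→Backend role = 252 pts.
Every other assignment is strictly worse.

Maximum total: 255 pts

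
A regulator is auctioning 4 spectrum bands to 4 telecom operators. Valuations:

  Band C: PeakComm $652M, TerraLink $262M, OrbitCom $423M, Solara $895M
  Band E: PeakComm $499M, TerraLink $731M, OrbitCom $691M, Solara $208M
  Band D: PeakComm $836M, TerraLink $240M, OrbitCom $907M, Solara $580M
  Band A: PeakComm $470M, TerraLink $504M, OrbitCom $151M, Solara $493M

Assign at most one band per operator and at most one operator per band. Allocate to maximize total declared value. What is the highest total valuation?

Maximum total: $3003M

Optimal: PeakComm→Band A ($470M), TerraLink→Band E ($731M), OrbitCom→Band D ($907M), Solara→Band C ($895M) — total 470+731+907+895 = $3003M.
Row-greedy (each operator in turn takes its best remaining band) gives $2483M, worse by 520.
Next-best assignment: PeakComm→Band D, TerraLink→Band A, OrbitCom→Band E, Solara→Band C = $2926M.
Swapping OrbitCom↔PeakComm (OrbitCom→Band A $151M, PeakComm→Band D $836M) loses 390.
No other one-to-one assignment exceeds $3003M.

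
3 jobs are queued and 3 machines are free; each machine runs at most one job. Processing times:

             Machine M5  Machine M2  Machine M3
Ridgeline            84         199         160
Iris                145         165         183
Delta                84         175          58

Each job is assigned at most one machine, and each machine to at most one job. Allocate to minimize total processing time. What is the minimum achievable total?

This is a one-to-one assignment (minimum-cost bipartite matching).
Optimal: Ridgeline→Machine M5 (84 min), Iris→Machine M2 (165 min), Delta→Machine M3 (58 min) — total 84+165+58 = 307 min.
Next-best assignment: Ridgeline→Machine M2, Iris→Machine M5, Delta→Machine M3 = 402 min.
Swapping Ridgeline↔Iris (Ridgeline→Machine M2 199 min, Iris→Machine M5 145 min) adds 95.
Checked against all permutations: 307 min is optimal.

Min total: 307 min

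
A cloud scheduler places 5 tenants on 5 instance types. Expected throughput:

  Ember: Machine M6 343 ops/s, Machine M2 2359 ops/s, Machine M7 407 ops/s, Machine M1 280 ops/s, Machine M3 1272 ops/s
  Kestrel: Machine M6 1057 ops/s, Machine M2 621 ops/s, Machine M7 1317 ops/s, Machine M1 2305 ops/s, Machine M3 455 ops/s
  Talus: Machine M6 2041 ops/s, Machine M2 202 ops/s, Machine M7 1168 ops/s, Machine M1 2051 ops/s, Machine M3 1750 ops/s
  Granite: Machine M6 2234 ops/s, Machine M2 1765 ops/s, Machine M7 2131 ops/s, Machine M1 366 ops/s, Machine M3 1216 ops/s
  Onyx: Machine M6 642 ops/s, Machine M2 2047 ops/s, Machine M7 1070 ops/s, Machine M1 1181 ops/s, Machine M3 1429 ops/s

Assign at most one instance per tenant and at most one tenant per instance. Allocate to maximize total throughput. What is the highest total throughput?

Maximum total: 10265 ops/s

This is the linear assignment problem.
Optimal: Ember→Machine M2 (2359 ops/s), Kestrel→Machine M1 (2305 ops/s), Talus→Machine M6 (2041 ops/s), Granite→Machine M7 (2131 ops/s), Onyx→Machine M3 (1429 ops/s) — total 2359+2305+2041+2131+1429 = 10265 ops/s.
Column-greedy (each instance in turn goes to its best remaining tenant) gives 9390 ops/s, worse by 875.
Next-best assignment: Ember→Machine M3, Kestrel→Machine M1, Talus→Machine M6, Granite→Machine M7, Onyx→Machine M2 = 9796 ops/s.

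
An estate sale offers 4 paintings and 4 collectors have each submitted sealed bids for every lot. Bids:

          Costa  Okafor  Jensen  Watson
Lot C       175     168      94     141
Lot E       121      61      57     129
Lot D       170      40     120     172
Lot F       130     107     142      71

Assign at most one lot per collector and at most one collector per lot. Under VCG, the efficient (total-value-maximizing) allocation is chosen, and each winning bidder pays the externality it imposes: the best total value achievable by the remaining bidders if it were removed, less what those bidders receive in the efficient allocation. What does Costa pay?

Efficient allocation: Costa→Lot D ($170), Okafor→Lot C ($168), Jensen→Lot F ($142), Watson→Lot E ($129); total welfare W = $609.
Costa receives Lot D at value $170, so the others get W − 170 = $439.
Without Costa: best allocation of the remaining 3 bidders over all 4 lots is Okafor→Lot C ($168), Jensen→Lot F ($142), Watson→Lot D ($172), total $482.
VCG payment = (others' best without Costa) − (others' welfare with Costa) = 482 − 439 = $43.

Costa pays $43.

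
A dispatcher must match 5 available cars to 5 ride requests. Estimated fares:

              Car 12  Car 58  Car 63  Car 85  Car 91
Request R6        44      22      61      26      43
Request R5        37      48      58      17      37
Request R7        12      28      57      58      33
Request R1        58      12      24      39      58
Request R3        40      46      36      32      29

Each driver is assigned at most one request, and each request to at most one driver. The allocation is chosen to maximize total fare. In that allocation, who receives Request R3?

Car 12 receives Request R3.

Optimal: Car 12→Request R3 ($40), Car 58→Request R5 ($48), Car 63→Request R6 ($61), Car 85→Request R7 ($58), Car 91→Request R1 ($58) — total 40+48+61+58+58 = $265.
Row-greedy (each driver in turn takes its best remaining request) gives $254, worse by 11.
Next-best assignment: Car 12→Request R6, Car 58→Request R3, Car 63→Request R5, Car 85→Request R7, Car 91→Request R1 = $264.
Swapping Car 91↔Car 85 (Car 91→Request R7 $33, Car 85→Request R1 $39) loses 44.
Every other assignment is strictly worse.
Car 12's own top request is Request R1 ($58), but forcing Car 12→Request R1 and reassigning the rest optimally gives only $263 — worse by 2.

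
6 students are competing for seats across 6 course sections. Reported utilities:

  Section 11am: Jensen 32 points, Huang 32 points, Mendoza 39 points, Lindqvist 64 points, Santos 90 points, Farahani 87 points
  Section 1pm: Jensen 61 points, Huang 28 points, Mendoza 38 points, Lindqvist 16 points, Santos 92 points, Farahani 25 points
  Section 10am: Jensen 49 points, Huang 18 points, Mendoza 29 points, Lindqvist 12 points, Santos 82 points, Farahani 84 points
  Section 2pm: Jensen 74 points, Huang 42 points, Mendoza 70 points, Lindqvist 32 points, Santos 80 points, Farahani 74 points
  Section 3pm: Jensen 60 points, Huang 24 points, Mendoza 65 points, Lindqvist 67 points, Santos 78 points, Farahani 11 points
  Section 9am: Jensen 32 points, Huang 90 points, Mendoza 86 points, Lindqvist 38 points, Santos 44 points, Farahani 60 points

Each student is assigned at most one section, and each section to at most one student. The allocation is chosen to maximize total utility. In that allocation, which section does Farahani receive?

Farahani receives Section 10am.

Optimal: Jensen→Section 2pm (74 points), Huang→Section 9am (90 points), Mendoza→Section 3pm (65 points), Lindqvist→Section 11am (64 points), Santos→Section 1pm (92 points), Farahani→Section 10am (84 points) — total 74+90+65+64+92+84 = 469 points.
Column-greedy (each section in turn goes to its best remaining student) gives 462 points, worse by 7.
Swapping Mendoza↔Lindqvist (Mendoza→Section 11am 39 points, Lindqvist→Section 3pm 67 points) loses 23.
No other one-to-one assignment exceeds 469 points.
Farahani's own top section is Section 11am (87 points), but forcing Farahani→Section 11am and reassigning the rest optimally gives only 457 points — worse by 12.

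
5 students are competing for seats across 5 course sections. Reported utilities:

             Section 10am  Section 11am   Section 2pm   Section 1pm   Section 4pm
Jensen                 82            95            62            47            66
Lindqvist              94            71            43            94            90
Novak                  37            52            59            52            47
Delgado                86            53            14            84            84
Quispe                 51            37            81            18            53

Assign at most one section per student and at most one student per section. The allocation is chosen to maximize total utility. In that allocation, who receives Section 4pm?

Delgado receives Section 4pm.

Optimal: Jensen→Section 11am (95 points), Lindqvist→Section 10am (94 points), Novak→Section 1pm (52 points), Delgado→Section 4pm (84 points), Quispe→Section 2pm (81 points) — total 95+94+52+84+81 = 406 points.
Column-greedy (each section in turn goes to its best remaining student) gives 401 points, worse by 5.
Swapping Lindqvist↔Delgado (Lindqvist→Section 4pm 90 points, Delgado→Section 10am 86 points) loses 2.
Checked against all permutations: 406 points is optimal.
Delgado's own top section is Section 10am (86 points), but forcing Delgado→Section 10am and reassigning the rest optimally gives only 404 points — worse by 2.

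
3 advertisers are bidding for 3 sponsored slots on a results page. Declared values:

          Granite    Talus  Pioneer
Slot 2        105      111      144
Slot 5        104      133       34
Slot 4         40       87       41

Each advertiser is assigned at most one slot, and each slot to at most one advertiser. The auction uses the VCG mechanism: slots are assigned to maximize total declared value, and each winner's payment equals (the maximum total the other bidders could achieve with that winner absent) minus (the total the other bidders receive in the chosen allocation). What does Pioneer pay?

Pioneer pays $47.

Efficient allocation: Granite→Slot 5 ($104), Talus→Slot 4 ($87), Pioneer→Slot 2 ($144); total welfare W = $335.
Pioneer receives Slot 2 at value $144, so the others get W − 144 = $191.
Without Pioneer: best allocation of the remaining 2 bidders over all 3 slots is Granite→Slot 2 ($105), Talus→Slot 5 ($133), total $238.
VCG payment = (others' best without Pioneer) − (others' welfare with Pioneer) = 238 − 191 = $47.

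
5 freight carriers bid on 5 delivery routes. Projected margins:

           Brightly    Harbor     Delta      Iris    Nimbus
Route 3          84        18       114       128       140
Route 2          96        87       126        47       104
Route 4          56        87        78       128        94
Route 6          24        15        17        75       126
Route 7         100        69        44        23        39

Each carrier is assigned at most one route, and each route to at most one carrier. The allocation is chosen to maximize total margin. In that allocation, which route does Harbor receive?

Harbor receives Route 4.

This is the linear assignment problem.
Optimal: Brightly→Route 7 ($100k), Harbor→Route 4 ($87k), Delta→Route 2 ($126k), Iris→Route 3 ($128k), Nimbus→Route 6 ($126k) — total 100+87+126+128+126 = $567k.
Row-greedy (each carrier in turn takes its best remaining route) gives $555k, worse by 12.
Checked against all permutations: $567k is optimal.
Harbor's own top route is Route 2 ($87k), but forcing Harbor→Route 2 and reassigning the rest optimally gives only $555k — worse by 12.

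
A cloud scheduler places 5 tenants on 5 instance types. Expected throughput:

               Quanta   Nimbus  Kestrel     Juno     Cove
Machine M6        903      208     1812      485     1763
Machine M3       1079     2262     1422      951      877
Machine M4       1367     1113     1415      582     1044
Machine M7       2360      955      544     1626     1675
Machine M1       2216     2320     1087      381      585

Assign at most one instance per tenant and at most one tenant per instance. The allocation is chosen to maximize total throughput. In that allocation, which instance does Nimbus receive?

Optimal: Quanta→Machine M1 (2216 ops/s), Nimbus→Machine M3 (2262 ops/s), Kestrel→Machine M4 (1415 ops/s), Juno→Machine M7 (1626 ops/s), Cove→Machine M6 (1763 ops/s) — total 2216+2262+1415+1626+1763 = 9282 ops/s.
Max-entry greedy (repeatedly take the single best remaining cell) gives 8487 ops/s, worse by 795.
Next-best assignment: Quanta→Machine M1, Nimbus→Machine M3, Kestrel→Machine M6, Juno→Machine M7, Cove→Machine M4 = 8960 ops/s.
Checked against all permutations: 9282 ops/s is optimal.
Nimbus's own top instance is Machine M1 (2320 ops/s), but forcing Nimbus→Machine M1 and reassigning the rest optimally gives only 8809 ops/s — worse by 473.

Nimbus receives Machine M3.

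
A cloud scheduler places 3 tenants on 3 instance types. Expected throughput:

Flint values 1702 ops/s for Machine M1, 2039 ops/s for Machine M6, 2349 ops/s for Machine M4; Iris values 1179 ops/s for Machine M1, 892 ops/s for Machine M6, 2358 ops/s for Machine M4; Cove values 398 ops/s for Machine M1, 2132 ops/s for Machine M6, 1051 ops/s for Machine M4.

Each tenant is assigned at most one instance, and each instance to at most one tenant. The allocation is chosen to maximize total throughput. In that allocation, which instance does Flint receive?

Flint receives Machine M1.

Treat this as an assignment problem: match each tenant to one instance.
Optimal: Flint→Machine M1 (1702 ops/s), Iris→Machine M4 (2358 ops/s), Cove→Machine M6 (2132 ops/s) — total 1702+2358+2132 = 6192 ops/s.
No other one-to-one assignment exceeds 6192 ops/s.
Flint's own top instance is Machine M4 (2349 ops/s), but forcing Flint→Machine M4 and reassigning the rest optimally gives only 5660 ops/s — worse by 532.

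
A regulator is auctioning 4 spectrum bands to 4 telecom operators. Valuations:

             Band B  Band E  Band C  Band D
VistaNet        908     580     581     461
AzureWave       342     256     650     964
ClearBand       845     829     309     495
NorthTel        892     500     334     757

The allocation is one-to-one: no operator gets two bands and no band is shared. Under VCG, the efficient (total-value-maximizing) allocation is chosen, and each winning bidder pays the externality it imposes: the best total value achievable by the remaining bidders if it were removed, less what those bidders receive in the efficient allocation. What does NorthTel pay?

NorthTel pays $327M.

Efficient allocation: VistaNet→Band C ($581M), AzureWave→Band D ($964M), ClearBand→Band E ($829M), NorthTel→Band B ($892M); total welfare W = $3266M.
NorthTel receives Band B at value $892M, so the others get W − 892 = $2374M.
Without NorthTel: best allocation of the remaining 3 bidders over all 4 bands is VistaNet→Band B ($908M), AzureWave→Band D ($964M), ClearBand→Band E ($829M), total $2701M.
VCG payment = (others' best without NorthTel) − (others' welfare with NorthTel) = 2701 − 2374 = $327M.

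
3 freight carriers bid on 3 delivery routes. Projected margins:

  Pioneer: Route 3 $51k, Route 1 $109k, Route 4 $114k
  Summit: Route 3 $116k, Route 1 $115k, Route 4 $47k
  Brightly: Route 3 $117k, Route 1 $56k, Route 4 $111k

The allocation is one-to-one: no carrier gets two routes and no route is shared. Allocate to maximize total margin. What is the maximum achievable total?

Treat this as an assignment problem: match each carrier to one route.
Optimal: Pioneer→Route 4 ($114k), Summit→Route 1 ($115k), Brightly→Route 3 ($117k) — total 114+115+117 = $346k.
Row-greedy (each carrier in turn takes its best remaining route) gives $286k, worse by 60.
Next-best assignment: Pioneer→Route 1, Summit→Route 3, Brightly→Route 4 = $336k.
Every other assignment is strictly worse.

Max total: $346k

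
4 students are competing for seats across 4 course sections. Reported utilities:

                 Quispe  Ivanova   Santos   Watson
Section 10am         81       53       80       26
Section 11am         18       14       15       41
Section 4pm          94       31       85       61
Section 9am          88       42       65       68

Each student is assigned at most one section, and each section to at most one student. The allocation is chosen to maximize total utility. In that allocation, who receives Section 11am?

Optimal: Quispe→Section 9am (88 points), Ivanova→Section 10am (53 points), Santos→Section 4pm (85 points), Watson→Section 11am (41 points) — total 88+53+85+41 = 267 points.
Row-greedy (each student in turn takes its best remaining section) gives 253 points, worse by 14.
Next-best assignment: Quispe→Section 4pm, Ivanova→Section 9am, Santos→Section 10am, Watson→Section 11am = 257 points.
Swapping Santos↔Watson (Santos→Section 11am 15 points, Watson→Section 4pm 61 points) loses 50.
No other one-to-one assignment exceeds 267 points.
Watson's own top section is Section 9am (68 points), but forcing Watson→Section 9am and reassigning the rest optimally gives only 256 points — worse by 11.

Watson receives Section 11am.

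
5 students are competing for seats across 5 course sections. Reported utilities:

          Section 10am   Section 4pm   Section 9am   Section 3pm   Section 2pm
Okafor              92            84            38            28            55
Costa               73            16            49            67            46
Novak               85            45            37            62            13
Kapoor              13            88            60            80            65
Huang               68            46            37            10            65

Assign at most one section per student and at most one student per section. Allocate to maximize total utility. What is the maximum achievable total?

Optimal: Okafor→Section 4pm (84 points), Costa→Section 9am (49 points), Novak→Section 10am (85 points), Kapoor→Section 3pm (80 points), Huang→Section 2pm (65 points) — total 84+49+85+80+65 = 363 points.
Row-greedy (each student in turn takes its best remaining section) gives 306 points, worse by 57.
Checked against all permutations: 363 points is optimal.

Max total: 363 points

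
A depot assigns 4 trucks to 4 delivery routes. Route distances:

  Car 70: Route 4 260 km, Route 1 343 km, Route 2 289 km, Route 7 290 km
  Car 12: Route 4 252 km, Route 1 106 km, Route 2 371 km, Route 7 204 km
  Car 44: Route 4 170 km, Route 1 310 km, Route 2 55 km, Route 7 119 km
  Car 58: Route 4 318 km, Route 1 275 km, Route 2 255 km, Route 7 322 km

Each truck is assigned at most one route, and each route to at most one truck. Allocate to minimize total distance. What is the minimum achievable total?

Optimal: Car 70→Route 4 (260 km), Car 12→Route 1 (106 km), Car 44→Route 7 (119 km), Car 58→Route 2 (255 km) — total 260+106+119+255 = 740 km.
Min-entry greedy (repeatedly take the single cheapest remaining cell) gives 743 km, worse by 3.
Next-best assignment: Car 70→Route 4, Car 12→Route 1, Car 44→Route 2, Car 58→Route 7 = 743 km.

Min total: 740 km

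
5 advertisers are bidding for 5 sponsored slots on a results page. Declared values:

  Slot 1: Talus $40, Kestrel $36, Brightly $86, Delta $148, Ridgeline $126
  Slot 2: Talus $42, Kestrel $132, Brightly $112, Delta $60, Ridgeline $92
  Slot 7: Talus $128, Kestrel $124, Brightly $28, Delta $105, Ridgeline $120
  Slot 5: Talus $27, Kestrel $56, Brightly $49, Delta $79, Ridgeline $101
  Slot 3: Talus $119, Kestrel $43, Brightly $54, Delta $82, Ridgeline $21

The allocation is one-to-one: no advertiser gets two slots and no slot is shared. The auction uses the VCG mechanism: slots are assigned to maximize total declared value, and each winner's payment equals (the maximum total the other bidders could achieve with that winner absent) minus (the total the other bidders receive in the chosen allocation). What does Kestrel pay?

Efficient allocation: Talus→Slot 3 ($119), Kestrel→Slot 7 ($124), Brightly→Slot 2 ($112), Delta→Slot 1 ($148), Ridgeline→Slot 5 ($101); total welfare W = $604.
Kestrel receives Slot 7 at value $124, so the others get W − 124 = $480.
Without Kestrel: best allocation of the remaining 4 bidders over all 5 slots is Talus→Slot 3 ($119), Brightly→Slot 2 ($112), Delta→Slot 1 ($148), Ridgeline→Slot 7 ($120), total $499.
VCG payment = (others' best without Kestrel) − (others' welfare with Kestrel) = 499 − 480 = $19.

Kestrel pays $19.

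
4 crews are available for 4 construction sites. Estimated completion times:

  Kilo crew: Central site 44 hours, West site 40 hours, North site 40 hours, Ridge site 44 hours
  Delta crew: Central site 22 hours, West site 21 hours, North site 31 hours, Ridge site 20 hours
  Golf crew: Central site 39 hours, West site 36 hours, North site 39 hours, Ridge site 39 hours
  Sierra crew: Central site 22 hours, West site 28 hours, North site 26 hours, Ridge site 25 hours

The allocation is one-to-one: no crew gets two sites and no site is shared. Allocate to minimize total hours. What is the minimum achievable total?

Minimum total: 118 hours

Optimal: Kilo crew→North site (40 hours), Delta crew→Ridge site (20 hours), Golf crew→West site (36 hours), Sierra crew→Central site (22 hours) — total 40+20+36+22 = 118 hours.
Column-greedy (each site in turn goes to its cheapest remaining crew) gives 133 hours, worse by 15.
Swapping Delta crew↔Sierra crew (Delta crew→Central site 22 hours, Sierra crew→Ridge site 25 hours) adds 5.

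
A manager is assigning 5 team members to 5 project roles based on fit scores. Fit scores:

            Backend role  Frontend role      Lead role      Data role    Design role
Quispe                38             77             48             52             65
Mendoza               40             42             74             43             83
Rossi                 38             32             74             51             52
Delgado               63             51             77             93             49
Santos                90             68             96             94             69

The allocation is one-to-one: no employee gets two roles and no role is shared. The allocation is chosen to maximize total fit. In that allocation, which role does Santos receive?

Optimal: Quispe→Frontend role (77 pts), Mendoza→Design role (83 pts), Rossi→Lead role (74 pts), Delgado→Data role (93 pts), Santos→Backend role (90 pts) — total 77+83+74+93+90 = 417 pts.
Max-entry greedy (repeatedly take the single best remaining cell) gives 387 pts, worse by 30.
Swapping Rossi↔Quispe (Rossi→Frontend role 32 pts, Quispe→Lead role 48 pts) loses 71.
Checked against all permutations: 417 pts is optimal.
Santos's own top role is Lead role (96 pts), but forcing Santos→Lead role and reassigning the rest optimally gives only 387 pts — worse by 30.

Santos receives Backend role.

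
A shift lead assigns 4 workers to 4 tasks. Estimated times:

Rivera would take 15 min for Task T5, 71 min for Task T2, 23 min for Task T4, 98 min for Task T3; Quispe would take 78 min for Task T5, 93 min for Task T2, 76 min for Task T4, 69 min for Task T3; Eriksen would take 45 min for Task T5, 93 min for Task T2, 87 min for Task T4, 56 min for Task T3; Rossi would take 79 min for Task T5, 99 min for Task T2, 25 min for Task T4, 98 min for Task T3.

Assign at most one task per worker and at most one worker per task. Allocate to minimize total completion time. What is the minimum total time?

Treat this as an assignment problem: match each worker to one task.
Optimal: Rivera→Task T5 (15 min), Quispe→Task T2 (93 min), Eriksen→Task T3 (56 min), Rossi→Task T4 (25 min) — total 15+93+56+25 = 189 min.
Row-greedy (each worker in turn takes its cheapest remaining task) gives 270 min, worse by 81.
Next-best assignment: Rivera→Task T5, Quispe→Task T3, Eriksen→Task T2, Rossi→Task T4 = 202 min.
Swapping Quispe↔Eriksen (Quispe→Task T3 69 min, Eriksen→Task T2 93 min) adds 13.
No other one-to-one assignment undercuts 189 min.

Min total: 189 min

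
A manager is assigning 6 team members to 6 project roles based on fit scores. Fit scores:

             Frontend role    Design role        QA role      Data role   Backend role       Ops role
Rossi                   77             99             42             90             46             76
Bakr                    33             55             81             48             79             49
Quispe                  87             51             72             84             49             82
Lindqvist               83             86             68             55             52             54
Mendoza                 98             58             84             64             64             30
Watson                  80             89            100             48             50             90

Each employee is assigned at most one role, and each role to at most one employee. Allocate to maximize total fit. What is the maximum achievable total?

Optimal: Rossi→Data role (90 pts), Bakr→Backend role (79 pts), Quispe→Ops role (82 pts), Lindqvist→Design role (86 pts), Mendoza→Frontend role (98 pts), Watson→QA role (100 pts) — total 90+79+82+86+98+100 = 535 pts.
Every other assignment is strictly worse.

Max total: 535 pts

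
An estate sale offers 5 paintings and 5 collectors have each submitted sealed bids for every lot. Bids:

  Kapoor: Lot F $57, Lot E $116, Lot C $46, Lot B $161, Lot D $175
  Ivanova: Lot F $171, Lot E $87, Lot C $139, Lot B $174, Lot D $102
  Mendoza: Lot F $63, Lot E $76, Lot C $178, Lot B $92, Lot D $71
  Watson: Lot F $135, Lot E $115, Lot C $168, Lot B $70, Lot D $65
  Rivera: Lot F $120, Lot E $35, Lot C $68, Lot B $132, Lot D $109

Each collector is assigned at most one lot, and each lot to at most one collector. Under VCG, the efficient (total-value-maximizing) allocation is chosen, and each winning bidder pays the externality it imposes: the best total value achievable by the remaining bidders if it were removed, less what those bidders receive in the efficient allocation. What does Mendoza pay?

Mendoza pays $53.

Efficient allocation: Kapoor→Lot D ($175), Ivanova→Lot F ($171), Mendoza→Lot C ($178), Watson→Lot E ($115), Rivera→Lot B ($132); total welfare W = $771.
Mendoza receives Lot C at value $178, so the others get W − 178 = $593.
Without Mendoza: best allocation of the remaining 4 bidders over all 5 lots is Kapoor→Lot D ($175), Ivanova→Lot F ($171), Watson→Lot C ($168), Rivera→Lot B ($132), total $646.
VCG payment = (others' best without Mendoza) − (others' welfare with Mendoza) = 646 − 593 = $53.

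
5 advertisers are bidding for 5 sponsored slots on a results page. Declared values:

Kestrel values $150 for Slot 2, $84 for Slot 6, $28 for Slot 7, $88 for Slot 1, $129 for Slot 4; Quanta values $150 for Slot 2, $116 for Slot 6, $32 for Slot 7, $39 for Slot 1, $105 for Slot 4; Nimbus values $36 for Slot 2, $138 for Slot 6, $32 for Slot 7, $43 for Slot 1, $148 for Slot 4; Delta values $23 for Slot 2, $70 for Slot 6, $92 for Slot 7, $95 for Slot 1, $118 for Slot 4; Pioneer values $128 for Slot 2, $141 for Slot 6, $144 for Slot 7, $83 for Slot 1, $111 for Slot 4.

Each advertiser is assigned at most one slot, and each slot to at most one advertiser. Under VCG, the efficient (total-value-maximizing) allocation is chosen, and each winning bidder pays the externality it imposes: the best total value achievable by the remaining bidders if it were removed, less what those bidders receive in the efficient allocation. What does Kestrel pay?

Kestrel pays $23.

Efficient allocation: Kestrel→Slot 4 ($129), Quanta→Slot 2 ($150), Nimbus→Slot 6 ($138), Delta→Slot 1 ($95), Pioneer→Slot 7 ($144); total welfare W = $656.
Kestrel receives Slot 4 at value $129, so the others get W − 129 = $527.
Without Kestrel: best allocation of the remaining 4 bidders over all 5 slots is Quanta→Slot 2 ($150), Nimbus→Slot 6 ($138), Delta→Slot 4 ($118), Pioneer→Slot 7 ($144), total $550.
VCG payment = (others' best without Kestrel) − (others' welfare with Kestrel) = 550 − 527 = $23.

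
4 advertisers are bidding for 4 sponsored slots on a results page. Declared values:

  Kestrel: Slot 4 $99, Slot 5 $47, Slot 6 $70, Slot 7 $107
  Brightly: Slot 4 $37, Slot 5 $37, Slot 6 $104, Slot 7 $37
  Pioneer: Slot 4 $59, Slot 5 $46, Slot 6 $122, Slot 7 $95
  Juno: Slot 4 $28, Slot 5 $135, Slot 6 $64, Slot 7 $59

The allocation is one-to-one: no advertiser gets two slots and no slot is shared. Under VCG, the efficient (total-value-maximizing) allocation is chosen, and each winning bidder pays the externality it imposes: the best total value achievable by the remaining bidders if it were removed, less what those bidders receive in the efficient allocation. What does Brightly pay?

Efficient allocation: Kestrel→Slot 4 ($99), Brightly→Slot 6 ($104), Pioneer→Slot 7 ($95), Juno→Slot 5 ($135); total welfare W = $433.
Brightly receives Slot 6 at value $104, so the others get W − 104 = $329.
Without Brightly: best allocation of the remaining 3 bidders over all 4 slots is Kestrel→Slot 7 ($107), Pioneer→Slot 6 ($122), Juno→Slot 5 ($135), total $364.
VCG payment = (others' best without Brightly) − (others' welfare with Brightly) = 364 − 329 = $35.

Brightly pays $35.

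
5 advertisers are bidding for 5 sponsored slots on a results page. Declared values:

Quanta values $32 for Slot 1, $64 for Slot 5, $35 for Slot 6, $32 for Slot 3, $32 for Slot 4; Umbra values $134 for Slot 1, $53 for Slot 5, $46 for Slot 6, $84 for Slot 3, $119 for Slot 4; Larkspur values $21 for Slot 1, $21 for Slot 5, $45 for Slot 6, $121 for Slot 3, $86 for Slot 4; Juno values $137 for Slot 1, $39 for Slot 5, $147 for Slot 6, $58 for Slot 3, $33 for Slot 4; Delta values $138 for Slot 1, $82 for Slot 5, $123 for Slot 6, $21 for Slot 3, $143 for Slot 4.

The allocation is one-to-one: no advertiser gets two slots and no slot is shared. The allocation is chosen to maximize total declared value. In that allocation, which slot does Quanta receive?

Optimal: Quanta→Slot 5 ($64), Umbra→Slot 1 ($134), Larkspur→Slot 3 ($121), Juno→Slot 6 ($147), Delta→Slot 4 ($143) — total 64+134+121+147+143 = $609.
Column-greedy (each slot in turn goes to its best remaining advertiser) gives $589, worse by 20.

Quanta receives Slot 5.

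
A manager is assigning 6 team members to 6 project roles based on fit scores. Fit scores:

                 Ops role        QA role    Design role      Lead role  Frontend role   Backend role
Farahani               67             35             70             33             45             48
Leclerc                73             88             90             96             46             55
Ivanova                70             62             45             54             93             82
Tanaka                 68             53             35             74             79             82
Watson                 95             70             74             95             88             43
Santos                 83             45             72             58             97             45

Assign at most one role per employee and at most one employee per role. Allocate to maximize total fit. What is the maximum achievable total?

Treat this as an assignment problem: match each employee to one role.
Optimal: Farahani→Design role (70 pts), Leclerc→QA role (88 pts), Ivanova→Frontend role (93 pts), Tanaka→Backend role (82 pts), Watson→Lead role (95 pts), Santos→Ops role (83 pts) — total 70+88+93+82+95+83 = 511 pts.
Column-greedy (each role in turn goes to its best remaining employee) gives 470 pts, worse by 41.

Maximum total: 511 pts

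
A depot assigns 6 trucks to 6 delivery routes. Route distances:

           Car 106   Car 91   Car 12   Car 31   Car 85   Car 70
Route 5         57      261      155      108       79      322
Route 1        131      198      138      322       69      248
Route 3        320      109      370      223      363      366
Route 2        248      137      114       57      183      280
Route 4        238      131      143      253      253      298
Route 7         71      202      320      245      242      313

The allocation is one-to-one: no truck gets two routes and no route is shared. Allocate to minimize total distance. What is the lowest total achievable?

Optimal: Car 106→Route 7 (71 km), Car 91→Route 3 (109 km), Car 12→Route 4 (143 km), Car 31→Route 2 (57 km), Car 85→Route 5 (79 km), Car 70→Route 1 (248 km) — total 71+109+143+57+79+248 = 707 km.
Row-greedy (each truck in turn takes its cheapest remaining route) gives 892 km, worse by 185.
Next-best assignment: Car 106→Route 5, Car 91→Route 3, Car 12→Route 4, Car 31→Route 2, Car 85→Route 1, Car 70→Route 7 = 748 km.
Checked against all permutations: 707 km is optimal.

Min total: 707 km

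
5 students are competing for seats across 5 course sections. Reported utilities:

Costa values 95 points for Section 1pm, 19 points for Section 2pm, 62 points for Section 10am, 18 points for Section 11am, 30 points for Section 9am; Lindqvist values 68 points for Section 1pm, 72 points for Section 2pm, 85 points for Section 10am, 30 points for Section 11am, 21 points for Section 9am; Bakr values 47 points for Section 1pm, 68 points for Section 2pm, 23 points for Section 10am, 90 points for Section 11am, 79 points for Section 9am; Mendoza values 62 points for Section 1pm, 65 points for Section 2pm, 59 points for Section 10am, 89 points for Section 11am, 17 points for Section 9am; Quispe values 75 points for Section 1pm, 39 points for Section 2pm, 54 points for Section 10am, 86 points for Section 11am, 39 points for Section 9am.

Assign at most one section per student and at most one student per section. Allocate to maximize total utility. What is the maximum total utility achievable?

Treat this as an assignment problem: match each student to one section.
Optimal: Costa→Section 1pm (95 points), Lindqvist→Section 10am (85 points), Bakr→Section 9am (79 points), Mendoza→Section 2pm (65 points), Quispe→Section 11am (86 points) — total 95+85+79+65+86 = 410 points.
Row-greedy (each student in turn takes its best remaining section) gives 374 points, worse by 36.
Swapping Bakr↔Mendoza (Bakr→Section 2pm 68 points, Mendoza→Section 9am 17 points) loses 59.

Max total: 410 points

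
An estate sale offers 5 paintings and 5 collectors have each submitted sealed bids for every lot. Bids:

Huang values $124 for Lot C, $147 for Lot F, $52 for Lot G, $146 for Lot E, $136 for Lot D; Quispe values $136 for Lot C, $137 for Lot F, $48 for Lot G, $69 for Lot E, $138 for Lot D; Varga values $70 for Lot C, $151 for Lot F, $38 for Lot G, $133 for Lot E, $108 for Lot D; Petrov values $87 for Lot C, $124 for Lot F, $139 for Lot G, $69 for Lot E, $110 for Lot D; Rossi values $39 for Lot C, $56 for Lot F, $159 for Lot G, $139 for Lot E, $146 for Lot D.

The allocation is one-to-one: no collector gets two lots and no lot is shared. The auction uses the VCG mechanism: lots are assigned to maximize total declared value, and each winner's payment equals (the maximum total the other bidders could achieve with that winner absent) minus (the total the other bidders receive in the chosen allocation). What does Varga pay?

Efficient allocation: Huang→Lot E ($146), Quispe→Lot C ($136), Varga→Lot F ($151), Petrov→Lot G ($139), Rossi→Lot D ($146); total welfare W = $718.
Varga receives Lot F at value $151, so the others get W − 151 = $567.
Without Varga: best allocation of the remaining 4 bidders over all 5 lots is Huang→Lot F ($147), Quispe→Lot C ($136), Petrov→Lot G ($139), Rossi→Lot D ($146), total $568.
VCG payment = (others' best without Varga) − (others' welfare with Varga) = 568 − 567 = $1.

Varga pays $1.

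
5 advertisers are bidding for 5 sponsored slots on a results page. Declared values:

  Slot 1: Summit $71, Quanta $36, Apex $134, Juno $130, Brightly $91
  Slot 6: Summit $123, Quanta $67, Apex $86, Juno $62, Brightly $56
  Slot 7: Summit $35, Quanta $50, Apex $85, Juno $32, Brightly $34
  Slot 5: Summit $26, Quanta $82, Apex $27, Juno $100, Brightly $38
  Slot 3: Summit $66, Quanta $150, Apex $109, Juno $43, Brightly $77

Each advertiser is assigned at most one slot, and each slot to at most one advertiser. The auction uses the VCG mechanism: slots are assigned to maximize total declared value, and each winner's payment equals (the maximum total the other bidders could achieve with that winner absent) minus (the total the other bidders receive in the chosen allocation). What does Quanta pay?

Quanta pays $35.

Efficient allocation: Summit→Slot 6 ($123), Quanta→Slot 3 ($150), Apex→Slot 7 ($85), Juno→Slot 5 ($100), Brightly→Slot 1 ($91); total welfare W = $549.
Quanta receives Slot 3 at value $150, so the others get W − 150 = $399.
Without Quanta: best allocation of the remaining 4 bidders over all 5 slots is Summit→Slot 6 ($123), Apex→Slot 1 ($134), Juno→Slot 5 ($100), Brightly→Slot 3 ($77), total $434.
VCG payment = (others' best without Quanta) − (others' welfare with Quanta) = 434 − 399 = $35.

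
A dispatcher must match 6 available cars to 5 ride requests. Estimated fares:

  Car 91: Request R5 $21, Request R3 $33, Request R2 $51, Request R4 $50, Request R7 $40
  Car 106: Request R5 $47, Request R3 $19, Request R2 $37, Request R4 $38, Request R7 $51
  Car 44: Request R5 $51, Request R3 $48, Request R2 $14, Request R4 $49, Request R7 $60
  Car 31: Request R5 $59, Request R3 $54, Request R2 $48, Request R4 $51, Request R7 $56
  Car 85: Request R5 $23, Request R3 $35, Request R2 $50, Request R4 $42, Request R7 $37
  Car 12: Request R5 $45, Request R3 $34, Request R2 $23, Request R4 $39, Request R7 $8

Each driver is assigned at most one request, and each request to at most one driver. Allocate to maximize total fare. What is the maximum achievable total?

This is a one-to-one assignment (maximum-weight bipartite matching).
Optimal: Car 106→Request R5 ($47), Car 31→Request R3 ($54), Car 85→Request R2 ($50), Car 91→Request R4 ($50), Car 44→Request R7 ($60) — total 47+54+50+50+60 = $261.

Maximum total: $261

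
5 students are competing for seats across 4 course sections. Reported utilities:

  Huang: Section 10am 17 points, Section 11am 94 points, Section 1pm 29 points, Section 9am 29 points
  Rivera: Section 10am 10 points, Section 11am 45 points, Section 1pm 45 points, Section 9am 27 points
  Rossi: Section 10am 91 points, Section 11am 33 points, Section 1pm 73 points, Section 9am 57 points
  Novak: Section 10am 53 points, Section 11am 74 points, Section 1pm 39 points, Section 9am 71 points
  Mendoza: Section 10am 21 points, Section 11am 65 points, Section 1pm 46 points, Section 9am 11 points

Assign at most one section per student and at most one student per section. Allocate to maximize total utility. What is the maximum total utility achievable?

Optimal: Rossi→Section 10am (91 points), Huang→Section 11am (94 points), Mendoza→Section 1pm (46 points), Novak→Section 9am (71 points) — total 91+94+46+71 = 302 points.
Row-greedy (each student in turn takes its best remaining section) gives 301 points, worse by 1.
Next-best assignment: Rossi→Section 10am, Huang→Section 11am, Rivera→Section 1pm, Novak→Section 9am = 301 points.
Every other assignment is strictly worse.

Max total: 302 points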